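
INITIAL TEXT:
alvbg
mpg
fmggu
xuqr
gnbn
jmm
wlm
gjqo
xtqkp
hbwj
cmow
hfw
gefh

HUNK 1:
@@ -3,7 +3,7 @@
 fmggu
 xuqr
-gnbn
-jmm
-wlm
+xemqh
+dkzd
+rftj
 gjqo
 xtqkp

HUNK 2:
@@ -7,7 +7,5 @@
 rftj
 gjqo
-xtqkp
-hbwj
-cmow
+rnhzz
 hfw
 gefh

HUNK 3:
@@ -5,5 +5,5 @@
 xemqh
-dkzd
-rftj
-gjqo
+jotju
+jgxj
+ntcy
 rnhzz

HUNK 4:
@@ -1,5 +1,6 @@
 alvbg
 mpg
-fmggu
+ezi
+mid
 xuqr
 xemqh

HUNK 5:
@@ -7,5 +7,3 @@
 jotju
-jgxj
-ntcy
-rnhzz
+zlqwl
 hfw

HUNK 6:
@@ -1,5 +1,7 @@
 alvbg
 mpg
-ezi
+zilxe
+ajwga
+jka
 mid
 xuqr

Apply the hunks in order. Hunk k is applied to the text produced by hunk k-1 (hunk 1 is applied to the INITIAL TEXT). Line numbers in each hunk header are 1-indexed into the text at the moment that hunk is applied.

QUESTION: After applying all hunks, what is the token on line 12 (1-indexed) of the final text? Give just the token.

Hunk 1: at line 3 remove [gnbn,jmm,wlm] add [xemqh,dkzd,rftj] -> 13 lines: alvbg mpg fmggu xuqr xemqh dkzd rftj gjqo xtqkp hbwj cmow hfw gefh
Hunk 2: at line 7 remove [xtqkp,hbwj,cmow] add [rnhzz] -> 11 lines: alvbg mpg fmggu xuqr xemqh dkzd rftj gjqo rnhzz hfw gefh
Hunk 3: at line 5 remove [dkzd,rftj,gjqo] add [jotju,jgxj,ntcy] -> 11 lines: alvbg mpg fmggu xuqr xemqh jotju jgxj ntcy rnhzz hfw gefh
Hunk 4: at line 1 remove [fmggu] add [ezi,mid] -> 12 lines: alvbg mpg ezi mid xuqr xemqh jotju jgxj ntcy rnhzz hfw gefh
Hunk 5: at line 7 remove [jgxj,ntcy,rnhzz] add [zlqwl] -> 10 lines: alvbg mpg ezi mid xuqr xemqh jotju zlqwl hfw gefh
Hunk 6: at line 1 remove [ezi] add [zilxe,ajwga,jka] -> 12 lines: alvbg mpg zilxe ajwga jka mid xuqr xemqh jotju zlqwl hfw gefh
Final line 12: gefh

Answer: gefh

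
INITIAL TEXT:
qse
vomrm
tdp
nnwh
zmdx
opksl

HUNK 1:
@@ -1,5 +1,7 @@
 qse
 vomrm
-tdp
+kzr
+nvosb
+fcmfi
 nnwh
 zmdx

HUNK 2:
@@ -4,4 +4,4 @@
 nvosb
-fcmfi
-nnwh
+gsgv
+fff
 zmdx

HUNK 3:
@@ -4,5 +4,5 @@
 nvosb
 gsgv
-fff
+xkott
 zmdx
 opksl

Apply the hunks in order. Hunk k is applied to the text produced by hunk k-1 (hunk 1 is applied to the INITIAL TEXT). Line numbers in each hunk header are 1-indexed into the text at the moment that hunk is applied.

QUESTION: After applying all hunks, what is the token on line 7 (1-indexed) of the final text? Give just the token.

Answer: zmdx

Derivation:
Hunk 1: at line 1 remove [tdp] add [kzr,nvosb,fcmfi] -> 8 lines: qse vomrm kzr nvosb fcmfi nnwh zmdx opksl
Hunk 2: at line 4 remove [fcmfi,nnwh] add [gsgv,fff] -> 8 lines: qse vomrm kzr nvosb gsgv fff zmdx opksl
Hunk 3: at line 4 remove [fff] add [xkott] -> 8 lines: qse vomrm kzr nvosb gsgv xkott zmdx opksl
Final line 7: zmdx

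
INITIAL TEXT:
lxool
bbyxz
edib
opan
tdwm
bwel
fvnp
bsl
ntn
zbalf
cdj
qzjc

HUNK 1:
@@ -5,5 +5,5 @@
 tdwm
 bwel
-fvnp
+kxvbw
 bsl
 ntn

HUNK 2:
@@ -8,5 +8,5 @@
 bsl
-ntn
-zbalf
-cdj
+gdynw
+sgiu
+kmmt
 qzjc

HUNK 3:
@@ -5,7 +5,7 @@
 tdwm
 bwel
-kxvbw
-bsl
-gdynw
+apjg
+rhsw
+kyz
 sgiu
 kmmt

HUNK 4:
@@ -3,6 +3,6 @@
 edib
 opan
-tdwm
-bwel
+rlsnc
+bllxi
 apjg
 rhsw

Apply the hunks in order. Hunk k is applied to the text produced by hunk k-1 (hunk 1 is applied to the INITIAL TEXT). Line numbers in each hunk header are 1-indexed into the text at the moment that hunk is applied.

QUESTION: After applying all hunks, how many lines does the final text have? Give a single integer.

Answer: 12

Derivation:
Hunk 1: at line 5 remove [fvnp] add [kxvbw] -> 12 lines: lxool bbyxz edib opan tdwm bwel kxvbw bsl ntn zbalf cdj qzjc
Hunk 2: at line 8 remove [ntn,zbalf,cdj] add [gdynw,sgiu,kmmt] -> 12 lines: lxool bbyxz edib opan tdwm bwel kxvbw bsl gdynw sgiu kmmt qzjc
Hunk 3: at line 5 remove [kxvbw,bsl,gdynw] add [apjg,rhsw,kyz] -> 12 lines: lxool bbyxz edib opan tdwm bwel apjg rhsw kyz sgiu kmmt qzjc
Hunk 4: at line 3 remove [tdwm,bwel] add [rlsnc,bllxi] -> 12 lines: lxool bbyxz edib opan rlsnc bllxi apjg rhsw kyz sgiu kmmt qzjc
Final line count: 12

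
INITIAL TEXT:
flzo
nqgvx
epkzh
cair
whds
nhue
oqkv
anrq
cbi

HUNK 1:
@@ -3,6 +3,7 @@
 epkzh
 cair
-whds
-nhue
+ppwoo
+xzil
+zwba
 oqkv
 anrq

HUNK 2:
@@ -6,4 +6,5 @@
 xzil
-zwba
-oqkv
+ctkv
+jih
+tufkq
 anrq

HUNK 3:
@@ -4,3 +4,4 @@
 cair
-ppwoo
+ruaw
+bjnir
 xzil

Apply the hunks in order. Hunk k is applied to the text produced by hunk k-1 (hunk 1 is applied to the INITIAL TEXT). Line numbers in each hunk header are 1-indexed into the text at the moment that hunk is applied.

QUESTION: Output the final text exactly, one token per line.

Hunk 1: at line 3 remove [whds,nhue] add [ppwoo,xzil,zwba] -> 10 lines: flzo nqgvx epkzh cair ppwoo xzil zwba oqkv anrq cbi
Hunk 2: at line 6 remove [zwba,oqkv] add [ctkv,jih,tufkq] -> 11 lines: flzo nqgvx epkzh cair ppwoo xzil ctkv jih tufkq anrq cbi
Hunk 3: at line 4 remove [ppwoo] add [ruaw,bjnir] -> 12 lines: flzo nqgvx epkzh cair ruaw bjnir xzil ctkv jih tufkq anrq cbi

Answer: flzo
nqgvx
epkzh
cair
ruaw
bjnir
xzil
ctkv
jih
tufkq
anrq
cbi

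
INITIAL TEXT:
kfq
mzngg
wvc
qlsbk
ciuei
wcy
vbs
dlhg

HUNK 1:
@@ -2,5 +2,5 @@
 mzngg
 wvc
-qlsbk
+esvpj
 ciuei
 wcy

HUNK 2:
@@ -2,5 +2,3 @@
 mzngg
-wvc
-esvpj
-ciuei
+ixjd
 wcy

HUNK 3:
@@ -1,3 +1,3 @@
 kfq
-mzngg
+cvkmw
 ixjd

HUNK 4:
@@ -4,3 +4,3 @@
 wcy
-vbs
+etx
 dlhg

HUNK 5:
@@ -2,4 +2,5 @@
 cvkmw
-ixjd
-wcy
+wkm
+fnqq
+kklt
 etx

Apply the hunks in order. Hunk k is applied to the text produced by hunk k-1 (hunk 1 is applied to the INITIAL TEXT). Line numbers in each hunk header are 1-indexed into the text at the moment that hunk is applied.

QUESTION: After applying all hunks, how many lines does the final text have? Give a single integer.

Hunk 1: at line 2 remove [qlsbk] add [esvpj] -> 8 lines: kfq mzngg wvc esvpj ciuei wcy vbs dlhg
Hunk 2: at line 2 remove [wvc,esvpj,ciuei] add [ixjd] -> 6 lines: kfq mzngg ixjd wcy vbs dlhg
Hunk 3: at line 1 remove [mzngg] add [cvkmw] -> 6 lines: kfq cvkmw ixjd wcy vbs dlhg
Hunk 4: at line 4 remove [vbs] add [etx] -> 6 lines: kfq cvkmw ixjd wcy etx dlhg
Hunk 5: at line 2 remove [ixjd,wcy] add [wkm,fnqq,kklt] -> 7 lines: kfq cvkmw wkm fnqq kklt etx dlhg
Final line count: 7

Answer: 7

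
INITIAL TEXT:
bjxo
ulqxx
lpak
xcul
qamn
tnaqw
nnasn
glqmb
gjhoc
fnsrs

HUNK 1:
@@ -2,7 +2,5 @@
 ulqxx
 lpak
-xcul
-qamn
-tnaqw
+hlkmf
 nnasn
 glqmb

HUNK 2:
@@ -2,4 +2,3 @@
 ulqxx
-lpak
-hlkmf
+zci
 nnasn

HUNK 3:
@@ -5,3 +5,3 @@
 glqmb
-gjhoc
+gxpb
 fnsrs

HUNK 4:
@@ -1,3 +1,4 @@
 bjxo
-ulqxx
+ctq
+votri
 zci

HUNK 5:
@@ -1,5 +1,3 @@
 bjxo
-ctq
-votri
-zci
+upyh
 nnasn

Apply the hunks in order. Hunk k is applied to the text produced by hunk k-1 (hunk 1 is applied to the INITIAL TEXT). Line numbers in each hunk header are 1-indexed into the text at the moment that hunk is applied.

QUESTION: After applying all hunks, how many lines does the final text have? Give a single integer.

Hunk 1: at line 2 remove [xcul,qamn,tnaqw] add [hlkmf] -> 8 lines: bjxo ulqxx lpak hlkmf nnasn glqmb gjhoc fnsrs
Hunk 2: at line 2 remove [lpak,hlkmf] add [zci] -> 7 lines: bjxo ulqxx zci nnasn glqmb gjhoc fnsrs
Hunk 3: at line 5 remove [gjhoc] add [gxpb] -> 7 lines: bjxo ulqxx zci nnasn glqmb gxpb fnsrs
Hunk 4: at line 1 remove [ulqxx] add [ctq,votri] -> 8 lines: bjxo ctq votri zci nnasn glqmb gxpb fnsrs
Hunk 5: at line 1 remove [ctq,votri,zci] add [upyh] -> 6 lines: bjxo upyh nnasn glqmb gxpb fnsrs
Final line count: 6

Answer: 6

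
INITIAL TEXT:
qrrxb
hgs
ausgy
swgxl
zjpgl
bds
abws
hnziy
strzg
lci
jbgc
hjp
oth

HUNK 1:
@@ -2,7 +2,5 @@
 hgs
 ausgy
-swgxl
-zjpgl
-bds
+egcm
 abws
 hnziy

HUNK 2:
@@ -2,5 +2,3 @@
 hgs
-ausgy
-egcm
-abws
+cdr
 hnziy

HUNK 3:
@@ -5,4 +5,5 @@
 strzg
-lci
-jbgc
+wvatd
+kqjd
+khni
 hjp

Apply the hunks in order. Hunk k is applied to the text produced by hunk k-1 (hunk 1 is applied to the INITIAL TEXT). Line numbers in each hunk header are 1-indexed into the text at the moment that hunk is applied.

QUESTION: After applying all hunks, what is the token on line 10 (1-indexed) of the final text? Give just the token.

Answer: oth

Derivation:
Hunk 1: at line 2 remove [swgxl,zjpgl,bds] add [egcm] -> 11 lines: qrrxb hgs ausgy egcm abws hnziy strzg lci jbgc hjp oth
Hunk 2: at line 2 remove [ausgy,egcm,abws] add [cdr] -> 9 lines: qrrxb hgs cdr hnziy strzg lci jbgc hjp oth
Hunk 3: at line 5 remove [lci,jbgc] add [wvatd,kqjd,khni] -> 10 lines: qrrxb hgs cdr hnziy strzg wvatd kqjd khni hjp oth
Final line 10: oth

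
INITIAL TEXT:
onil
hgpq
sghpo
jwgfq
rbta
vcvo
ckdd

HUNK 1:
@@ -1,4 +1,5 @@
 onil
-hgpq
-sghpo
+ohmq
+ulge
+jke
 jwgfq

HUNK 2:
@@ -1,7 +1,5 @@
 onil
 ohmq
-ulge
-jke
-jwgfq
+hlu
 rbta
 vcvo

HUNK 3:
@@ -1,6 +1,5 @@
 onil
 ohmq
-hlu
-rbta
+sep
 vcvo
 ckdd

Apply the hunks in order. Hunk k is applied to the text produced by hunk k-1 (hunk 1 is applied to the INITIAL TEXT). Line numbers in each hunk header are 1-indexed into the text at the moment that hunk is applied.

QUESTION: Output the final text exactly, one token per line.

Hunk 1: at line 1 remove [hgpq,sghpo] add [ohmq,ulge,jke] -> 8 lines: onil ohmq ulge jke jwgfq rbta vcvo ckdd
Hunk 2: at line 1 remove [ulge,jke,jwgfq] add [hlu] -> 6 lines: onil ohmq hlu rbta vcvo ckdd
Hunk 3: at line 1 remove [hlu,rbta] add [sep] -> 5 lines: onil ohmq sep vcvo ckdd

Answer: onil
ohmq
sep
vcvo
ckdd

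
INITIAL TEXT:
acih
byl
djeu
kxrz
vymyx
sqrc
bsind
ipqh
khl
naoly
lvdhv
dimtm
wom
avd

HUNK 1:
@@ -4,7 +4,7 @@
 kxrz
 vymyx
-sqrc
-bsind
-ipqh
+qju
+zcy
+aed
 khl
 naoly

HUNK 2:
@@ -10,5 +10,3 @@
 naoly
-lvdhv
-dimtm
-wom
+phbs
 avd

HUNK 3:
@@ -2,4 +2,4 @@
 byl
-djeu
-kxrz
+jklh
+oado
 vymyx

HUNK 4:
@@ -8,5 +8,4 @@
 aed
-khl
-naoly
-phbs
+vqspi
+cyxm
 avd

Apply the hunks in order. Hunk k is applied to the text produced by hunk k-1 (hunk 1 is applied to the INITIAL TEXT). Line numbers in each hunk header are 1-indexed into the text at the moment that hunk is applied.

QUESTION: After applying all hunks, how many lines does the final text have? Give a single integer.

Answer: 11

Derivation:
Hunk 1: at line 4 remove [sqrc,bsind,ipqh] add [qju,zcy,aed] -> 14 lines: acih byl djeu kxrz vymyx qju zcy aed khl naoly lvdhv dimtm wom avd
Hunk 2: at line 10 remove [lvdhv,dimtm,wom] add [phbs] -> 12 lines: acih byl djeu kxrz vymyx qju zcy aed khl naoly phbs avd
Hunk 3: at line 2 remove [djeu,kxrz] add [jklh,oado] -> 12 lines: acih byl jklh oado vymyx qju zcy aed khl naoly phbs avd
Hunk 4: at line 8 remove [khl,naoly,phbs] add [vqspi,cyxm] -> 11 lines: acih byl jklh oado vymyx qju zcy aed vqspi cyxm avd
Final line count: 11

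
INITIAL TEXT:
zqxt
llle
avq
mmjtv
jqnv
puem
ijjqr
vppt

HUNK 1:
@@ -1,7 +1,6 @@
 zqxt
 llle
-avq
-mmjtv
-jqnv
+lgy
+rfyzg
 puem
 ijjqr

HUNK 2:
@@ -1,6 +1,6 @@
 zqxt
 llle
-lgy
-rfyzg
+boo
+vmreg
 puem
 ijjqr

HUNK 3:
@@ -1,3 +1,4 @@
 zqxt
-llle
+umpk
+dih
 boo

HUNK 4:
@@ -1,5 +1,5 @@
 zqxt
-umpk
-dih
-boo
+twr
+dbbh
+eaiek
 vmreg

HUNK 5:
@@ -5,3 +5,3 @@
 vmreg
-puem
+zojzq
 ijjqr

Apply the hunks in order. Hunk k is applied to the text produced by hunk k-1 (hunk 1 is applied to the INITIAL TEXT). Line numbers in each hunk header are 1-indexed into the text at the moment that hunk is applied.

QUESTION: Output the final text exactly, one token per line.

Answer: zqxt
twr
dbbh
eaiek
vmreg
zojzq
ijjqr
vppt

Derivation:
Hunk 1: at line 1 remove [avq,mmjtv,jqnv] add [lgy,rfyzg] -> 7 lines: zqxt llle lgy rfyzg puem ijjqr vppt
Hunk 2: at line 1 remove [lgy,rfyzg] add [boo,vmreg] -> 7 lines: zqxt llle boo vmreg puem ijjqr vppt
Hunk 3: at line 1 remove [llle] add [umpk,dih] -> 8 lines: zqxt umpk dih boo vmreg puem ijjqr vppt
Hunk 4: at line 1 remove [umpk,dih,boo] add [twr,dbbh,eaiek] -> 8 lines: zqxt twr dbbh eaiek vmreg puem ijjqr vppt
Hunk 5: at line 5 remove [puem] add [zojzq] -> 8 lines: zqxt twr dbbh eaiek vmreg zojzq ijjqr vppt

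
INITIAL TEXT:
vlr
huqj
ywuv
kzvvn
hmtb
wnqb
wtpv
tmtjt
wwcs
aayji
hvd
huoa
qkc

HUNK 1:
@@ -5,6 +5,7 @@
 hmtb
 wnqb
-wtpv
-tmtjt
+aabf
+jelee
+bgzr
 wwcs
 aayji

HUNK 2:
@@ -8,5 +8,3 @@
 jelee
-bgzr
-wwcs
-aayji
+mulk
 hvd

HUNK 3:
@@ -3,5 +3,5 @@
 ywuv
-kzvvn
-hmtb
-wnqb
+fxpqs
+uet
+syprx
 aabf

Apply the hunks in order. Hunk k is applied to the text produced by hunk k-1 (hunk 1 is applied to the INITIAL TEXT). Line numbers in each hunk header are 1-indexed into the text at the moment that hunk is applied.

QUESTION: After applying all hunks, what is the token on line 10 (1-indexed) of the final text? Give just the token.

Answer: hvd

Derivation:
Hunk 1: at line 5 remove [wtpv,tmtjt] add [aabf,jelee,bgzr] -> 14 lines: vlr huqj ywuv kzvvn hmtb wnqb aabf jelee bgzr wwcs aayji hvd huoa qkc
Hunk 2: at line 8 remove [bgzr,wwcs,aayji] add [mulk] -> 12 lines: vlr huqj ywuv kzvvn hmtb wnqb aabf jelee mulk hvd huoa qkc
Hunk 3: at line 3 remove [kzvvn,hmtb,wnqb] add [fxpqs,uet,syprx] -> 12 lines: vlr huqj ywuv fxpqs uet syprx aabf jelee mulk hvd huoa qkc
Final line 10: hvd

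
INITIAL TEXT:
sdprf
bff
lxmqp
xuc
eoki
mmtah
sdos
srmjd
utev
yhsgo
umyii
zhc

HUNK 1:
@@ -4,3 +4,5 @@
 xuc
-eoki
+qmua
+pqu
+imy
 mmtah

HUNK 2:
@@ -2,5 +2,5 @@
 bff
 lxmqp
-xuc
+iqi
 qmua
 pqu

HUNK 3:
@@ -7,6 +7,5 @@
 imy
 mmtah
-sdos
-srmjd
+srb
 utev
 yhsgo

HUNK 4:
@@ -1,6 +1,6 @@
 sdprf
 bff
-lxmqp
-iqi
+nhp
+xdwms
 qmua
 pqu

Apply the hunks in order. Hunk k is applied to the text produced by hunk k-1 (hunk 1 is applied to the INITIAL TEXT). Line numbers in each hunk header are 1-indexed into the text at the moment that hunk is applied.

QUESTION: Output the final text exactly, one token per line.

Answer: sdprf
bff
nhp
xdwms
qmua
pqu
imy
mmtah
srb
utev
yhsgo
umyii
zhc

Derivation:
Hunk 1: at line 4 remove [eoki] add [qmua,pqu,imy] -> 14 lines: sdprf bff lxmqp xuc qmua pqu imy mmtah sdos srmjd utev yhsgo umyii zhc
Hunk 2: at line 2 remove [xuc] add [iqi] -> 14 lines: sdprf bff lxmqp iqi qmua pqu imy mmtah sdos srmjd utev yhsgo umyii zhc
Hunk 3: at line 7 remove [sdos,srmjd] add [srb] -> 13 lines: sdprf bff lxmqp iqi qmua pqu imy mmtah srb utev yhsgo umyii zhc
Hunk 4: at line 1 remove [lxmqp,iqi] add [nhp,xdwms] -> 13 lines: sdprf bff nhp xdwms qmua pqu imy mmtah srb utev yhsgo umyii zhc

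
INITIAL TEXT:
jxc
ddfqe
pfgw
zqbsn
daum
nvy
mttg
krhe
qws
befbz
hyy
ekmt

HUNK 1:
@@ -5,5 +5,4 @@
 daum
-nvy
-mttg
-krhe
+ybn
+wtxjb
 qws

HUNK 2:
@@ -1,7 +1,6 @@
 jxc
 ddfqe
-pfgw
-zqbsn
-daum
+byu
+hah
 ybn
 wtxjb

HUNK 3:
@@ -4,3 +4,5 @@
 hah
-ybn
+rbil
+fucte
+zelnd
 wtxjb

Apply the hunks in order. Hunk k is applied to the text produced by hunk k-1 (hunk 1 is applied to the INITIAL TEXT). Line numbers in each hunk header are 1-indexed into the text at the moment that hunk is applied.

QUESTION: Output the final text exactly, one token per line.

Answer: jxc
ddfqe
byu
hah
rbil
fucte
zelnd
wtxjb
qws
befbz
hyy
ekmt

Derivation:
Hunk 1: at line 5 remove [nvy,mttg,krhe] add [ybn,wtxjb] -> 11 lines: jxc ddfqe pfgw zqbsn daum ybn wtxjb qws befbz hyy ekmt
Hunk 2: at line 1 remove [pfgw,zqbsn,daum] add [byu,hah] -> 10 lines: jxc ddfqe byu hah ybn wtxjb qws befbz hyy ekmt
Hunk 3: at line 4 remove [ybn] add [rbil,fucte,zelnd] -> 12 lines: jxc ddfqe byu hah rbil fucte zelnd wtxjb qws befbz hyy ekmt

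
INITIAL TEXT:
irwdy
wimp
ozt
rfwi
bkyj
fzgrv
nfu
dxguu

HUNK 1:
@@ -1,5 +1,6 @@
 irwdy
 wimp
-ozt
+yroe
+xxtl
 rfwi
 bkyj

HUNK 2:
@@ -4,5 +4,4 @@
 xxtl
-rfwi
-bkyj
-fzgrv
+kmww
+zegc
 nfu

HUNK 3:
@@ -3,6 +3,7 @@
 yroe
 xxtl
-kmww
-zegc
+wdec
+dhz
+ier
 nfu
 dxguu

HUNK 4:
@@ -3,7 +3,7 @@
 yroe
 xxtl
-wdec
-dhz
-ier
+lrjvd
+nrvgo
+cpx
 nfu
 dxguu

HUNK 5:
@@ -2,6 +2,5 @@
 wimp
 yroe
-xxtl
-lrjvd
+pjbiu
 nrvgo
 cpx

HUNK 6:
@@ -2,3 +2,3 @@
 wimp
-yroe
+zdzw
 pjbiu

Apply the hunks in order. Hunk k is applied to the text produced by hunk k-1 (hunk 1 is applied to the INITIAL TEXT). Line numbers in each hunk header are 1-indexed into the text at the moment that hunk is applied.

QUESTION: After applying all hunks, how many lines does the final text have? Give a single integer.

Answer: 8

Derivation:
Hunk 1: at line 1 remove [ozt] add [yroe,xxtl] -> 9 lines: irwdy wimp yroe xxtl rfwi bkyj fzgrv nfu dxguu
Hunk 2: at line 4 remove [rfwi,bkyj,fzgrv] add [kmww,zegc] -> 8 lines: irwdy wimp yroe xxtl kmww zegc nfu dxguu
Hunk 3: at line 3 remove [kmww,zegc] add [wdec,dhz,ier] -> 9 lines: irwdy wimp yroe xxtl wdec dhz ier nfu dxguu
Hunk 4: at line 3 remove [wdec,dhz,ier] add [lrjvd,nrvgo,cpx] -> 9 lines: irwdy wimp yroe xxtl lrjvd nrvgo cpx nfu dxguu
Hunk 5: at line 2 remove [xxtl,lrjvd] add [pjbiu] -> 8 lines: irwdy wimp yroe pjbiu nrvgo cpx nfu dxguu
Hunk 6: at line 2 remove [yroe] add [zdzw] -> 8 lines: irwdy wimp zdzw pjbiu nrvgo cpx nfu dxguu
Final line count: 8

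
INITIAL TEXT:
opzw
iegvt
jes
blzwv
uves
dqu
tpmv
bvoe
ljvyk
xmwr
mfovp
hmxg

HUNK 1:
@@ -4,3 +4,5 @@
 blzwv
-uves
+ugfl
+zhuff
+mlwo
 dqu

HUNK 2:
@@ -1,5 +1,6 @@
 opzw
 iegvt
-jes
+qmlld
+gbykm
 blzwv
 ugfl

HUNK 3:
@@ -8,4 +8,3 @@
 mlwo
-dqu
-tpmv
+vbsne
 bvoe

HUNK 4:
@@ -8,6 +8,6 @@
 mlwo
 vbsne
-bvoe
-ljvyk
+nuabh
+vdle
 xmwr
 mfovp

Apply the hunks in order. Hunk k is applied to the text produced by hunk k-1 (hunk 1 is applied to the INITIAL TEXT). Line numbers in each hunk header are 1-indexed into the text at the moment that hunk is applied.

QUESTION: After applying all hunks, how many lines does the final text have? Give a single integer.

Hunk 1: at line 4 remove [uves] add [ugfl,zhuff,mlwo] -> 14 lines: opzw iegvt jes blzwv ugfl zhuff mlwo dqu tpmv bvoe ljvyk xmwr mfovp hmxg
Hunk 2: at line 1 remove [jes] add [qmlld,gbykm] -> 15 lines: opzw iegvt qmlld gbykm blzwv ugfl zhuff mlwo dqu tpmv bvoe ljvyk xmwr mfovp hmxg
Hunk 3: at line 8 remove [dqu,tpmv] add [vbsne] -> 14 lines: opzw iegvt qmlld gbykm blzwv ugfl zhuff mlwo vbsne bvoe ljvyk xmwr mfovp hmxg
Hunk 4: at line 8 remove [bvoe,ljvyk] add [nuabh,vdle] -> 14 lines: opzw iegvt qmlld gbykm blzwv ugfl zhuff mlwo vbsne nuabh vdle xmwr mfovp hmxg
Final line count: 14

Answer: 14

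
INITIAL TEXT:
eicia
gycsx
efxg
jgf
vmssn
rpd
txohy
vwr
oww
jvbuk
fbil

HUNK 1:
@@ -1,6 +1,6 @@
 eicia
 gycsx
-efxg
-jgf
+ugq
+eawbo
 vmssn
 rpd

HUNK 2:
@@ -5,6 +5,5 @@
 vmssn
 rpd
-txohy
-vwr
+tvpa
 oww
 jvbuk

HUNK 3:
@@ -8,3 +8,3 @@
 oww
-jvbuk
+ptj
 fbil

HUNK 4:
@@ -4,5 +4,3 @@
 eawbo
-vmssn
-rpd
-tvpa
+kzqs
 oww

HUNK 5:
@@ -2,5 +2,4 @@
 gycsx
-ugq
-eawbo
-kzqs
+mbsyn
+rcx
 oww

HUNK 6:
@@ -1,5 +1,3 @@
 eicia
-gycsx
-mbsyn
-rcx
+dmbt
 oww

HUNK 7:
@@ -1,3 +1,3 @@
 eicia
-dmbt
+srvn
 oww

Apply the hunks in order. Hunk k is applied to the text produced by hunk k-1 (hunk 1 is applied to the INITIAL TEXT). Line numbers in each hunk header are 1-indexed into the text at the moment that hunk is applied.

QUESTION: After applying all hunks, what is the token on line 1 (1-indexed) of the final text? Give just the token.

Answer: eicia

Derivation:
Hunk 1: at line 1 remove [efxg,jgf] add [ugq,eawbo] -> 11 lines: eicia gycsx ugq eawbo vmssn rpd txohy vwr oww jvbuk fbil
Hunk 2: at line 5 remove [txohy,vwr] add [tvpa] -> 10 lines: eicia gycsx ugq eawbo vmssn rpd tvpa oww jvbuk fbil
Hunk 3: at line 8 remove [jvbuk] add [ptj] -> 10 lines: eicia gycsx ugq eawbo vmssn rpd tvpa oww ptj fbil
Hunk 4: at line 4 remove [vmssn,rpd,tvpa] add [kzqs] -> 8 lines: eicia gycsx ugq eawbo kzqs oww ptj fbil
Hunk 5: at line 2 remove [ugq,eawbo,kzqs] add [mbsyn,rcx] -> 7 lines: eicia gycsx mbsyn rcx oww ptj fbil
Hunk 6: at line 1 remove [gycsx,mbsyn,rcx] add [dmbt] -> 5 lines: eicia dmbt oww ptj fbil
Hunk 7: at line 1 remove [dmbt] add [srvn] -> 5 lines: eicia srvn oww ptj fbil
Final line 1: eicia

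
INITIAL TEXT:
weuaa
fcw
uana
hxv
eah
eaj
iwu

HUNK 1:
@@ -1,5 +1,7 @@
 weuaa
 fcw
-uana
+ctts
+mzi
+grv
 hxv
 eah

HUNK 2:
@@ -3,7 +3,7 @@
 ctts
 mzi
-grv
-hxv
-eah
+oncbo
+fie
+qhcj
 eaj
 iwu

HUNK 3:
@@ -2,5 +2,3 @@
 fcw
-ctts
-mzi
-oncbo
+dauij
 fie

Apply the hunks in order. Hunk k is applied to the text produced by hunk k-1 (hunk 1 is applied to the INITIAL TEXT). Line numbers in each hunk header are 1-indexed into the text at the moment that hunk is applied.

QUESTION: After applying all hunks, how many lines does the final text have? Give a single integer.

Hunk 1: at line 1 remove [uana] add [ctts,mzi,grv] -> 9 lines: weuaa fcw ctts mzi grv hxv eah eaj iwu
Hunk 2: at line 3 remove [grv,hxv,eah] add [oncbo,fie,qhcj] -> 9 lines: weuaa fcw ctts mzi oncbo fie qhcj eaj iwu
Hunk 3: at line 2 remove [ctts,mzi,oncbo] add [dauij] -> 7 lines: weuaa fcw dauij fie qhcj eaj iwu
Final line count: 7

Answer: 7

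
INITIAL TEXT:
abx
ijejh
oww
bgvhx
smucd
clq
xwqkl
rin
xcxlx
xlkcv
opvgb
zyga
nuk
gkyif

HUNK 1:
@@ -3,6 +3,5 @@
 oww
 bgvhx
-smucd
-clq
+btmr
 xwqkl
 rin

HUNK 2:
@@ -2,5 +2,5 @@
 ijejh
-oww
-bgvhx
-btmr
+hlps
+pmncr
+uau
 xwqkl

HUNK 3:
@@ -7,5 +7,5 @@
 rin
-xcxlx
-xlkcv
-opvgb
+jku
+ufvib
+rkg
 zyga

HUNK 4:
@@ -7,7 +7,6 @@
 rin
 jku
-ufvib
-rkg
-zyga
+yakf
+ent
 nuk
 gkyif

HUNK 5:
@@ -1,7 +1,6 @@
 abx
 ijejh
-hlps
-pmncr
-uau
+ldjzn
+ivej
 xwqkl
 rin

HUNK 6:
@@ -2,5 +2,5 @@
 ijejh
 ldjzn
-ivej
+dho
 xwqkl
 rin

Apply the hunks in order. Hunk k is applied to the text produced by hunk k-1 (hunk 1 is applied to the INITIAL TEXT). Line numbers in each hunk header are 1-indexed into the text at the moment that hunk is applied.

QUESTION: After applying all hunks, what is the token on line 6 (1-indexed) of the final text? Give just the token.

Hunk 1: at line 3 remove [smucd,clq] add [btmr] -> 13 lines: abx ijejh oww bgvhx btmr xwqkl rin xcxlx xlkcv opvgb zyga nuk gkyif
Hunk 2: at line 2 remove [oww,bgvhx,btmr] add [hlps,pmncr,uau] -> 13 lines: abx ijejh hlps pmncr uau xwqkl rin xcxlx xlkcv opvgb zyga nuk gkyif
Hunk 3: at line 7 remove [xcxlx,xlkcv,opvgb] add [jku,ufvib,rkg] -> 13 lines: abx ijejh hlps pmncr uau xwqkl rin jku ufvib rkg zyga nuk gkyif
Hunk 4: at line 7 remove [ufvib,rkg,zyga] add [yakf,ent] -> 12 lines: abx ijejh hlps pmncr uau xwqkl rin jku yakf ent nuk gkyif
Hunk 5: at line 1 remove [hlps,pmncr,uau] add [ldjzn,ivej] -> 11 lines: abx ijejh ldjzn ivej xwqkl rin jku yakf ent nuk gkyif
Hunk 6: at line 2 remove [ivej] add [dho] -> 11 lines: abx ijejh ldjzn dho xwqkl rin jku yakf ent nuk gkyif
Final line 6: rin

Answer: rin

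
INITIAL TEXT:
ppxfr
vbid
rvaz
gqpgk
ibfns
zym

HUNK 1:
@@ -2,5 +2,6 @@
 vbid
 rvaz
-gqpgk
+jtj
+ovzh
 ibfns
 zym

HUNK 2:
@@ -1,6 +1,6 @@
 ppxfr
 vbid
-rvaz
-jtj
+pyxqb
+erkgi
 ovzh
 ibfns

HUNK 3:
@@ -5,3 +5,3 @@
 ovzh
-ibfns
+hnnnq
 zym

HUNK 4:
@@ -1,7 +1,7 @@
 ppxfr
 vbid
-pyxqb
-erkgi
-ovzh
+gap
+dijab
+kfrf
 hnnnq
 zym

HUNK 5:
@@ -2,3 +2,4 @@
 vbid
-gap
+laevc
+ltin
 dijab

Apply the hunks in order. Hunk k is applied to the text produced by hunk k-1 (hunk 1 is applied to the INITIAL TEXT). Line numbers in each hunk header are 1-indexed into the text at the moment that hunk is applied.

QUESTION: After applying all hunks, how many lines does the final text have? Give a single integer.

Hunk 1: at line 2 remove [gqpgk] add [jtj,ovzh] -> 7 lines: ppxfr vbid rvaz jtj ovzh ibfns zym
Hunk 2: at line 1 remove [rvaz,jtj] add [pyxqb,erkgi] -> 7 lines: ppxfr vbid pyxqb erkgi ovzh ibfns zym
Hunk 3: at line 5 remove [ibfns] add [hnnnq] -> 7 lines: ppxfr vbid pyxqb erkgi ovzh hnnnq zym
Hunk 4: at line 1 remove [pyxqb,erkgi,ovzh] add [gap,dijab,kfrf] -> 7 lines: ppxfr vbid gap dijab kfrf hnnnq zym
Hunk 5: at line 2 remove [gap] add [laevc,ltin] -> 8 lines: ppxfr vbid laevc ltin dijab kfrf hnnnq zym
Final line count: 8

Answer: 8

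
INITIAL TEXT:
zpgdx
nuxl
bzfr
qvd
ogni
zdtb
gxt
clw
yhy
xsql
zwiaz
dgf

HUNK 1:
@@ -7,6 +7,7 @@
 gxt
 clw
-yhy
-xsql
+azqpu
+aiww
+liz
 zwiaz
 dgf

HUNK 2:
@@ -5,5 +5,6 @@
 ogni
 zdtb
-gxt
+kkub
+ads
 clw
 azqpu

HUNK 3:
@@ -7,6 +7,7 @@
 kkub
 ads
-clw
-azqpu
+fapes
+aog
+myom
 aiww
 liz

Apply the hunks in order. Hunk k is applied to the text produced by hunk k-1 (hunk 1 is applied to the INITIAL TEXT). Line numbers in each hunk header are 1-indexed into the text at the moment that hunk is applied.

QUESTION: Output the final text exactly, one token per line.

Hunk 1: at line 7 remove [yhy,xsql] add [azqpu,aiww,liz] -> 13 lines: zpgdx nuxl bzfr qvd ogni zdtb gxt clw azqpu aiww liz zwiaz dgf
Hunk 2: at line 5 remove [gxt] add [kkub,ads] -> 14 lines: zpgdx nuxl bzfr qvd ogni zdtb kkub ads clw azqpu aiww liz zwiaz dgf
Hunk 3: at line 7 remove [clw,azqpu] add [fapes,aog,myom] -> 15 lines: zpgdx nuxl bzfr qvd ogni zdtb kkub ads fapes aog myom aiww liz zwiaz dgf

Answer: zpgdx
nuxl
bzfr
qvd
ogni
zdtb
kkub
ads
fapes
aog
myom
aiww
liz
zwiaz
dgf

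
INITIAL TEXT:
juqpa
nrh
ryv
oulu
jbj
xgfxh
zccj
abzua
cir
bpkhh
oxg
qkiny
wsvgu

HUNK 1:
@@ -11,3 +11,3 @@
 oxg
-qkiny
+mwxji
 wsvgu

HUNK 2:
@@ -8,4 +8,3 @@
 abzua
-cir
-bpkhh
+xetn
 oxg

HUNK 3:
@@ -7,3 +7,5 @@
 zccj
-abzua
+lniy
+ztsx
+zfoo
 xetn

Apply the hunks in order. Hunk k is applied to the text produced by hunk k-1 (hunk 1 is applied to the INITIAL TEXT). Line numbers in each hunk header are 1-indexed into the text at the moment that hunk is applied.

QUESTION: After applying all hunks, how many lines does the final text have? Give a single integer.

Answer: 14

Derivation:
Hunk 1: at line 11 remove [qkiny] add [mwxji] -> 13 lines: juqpa nrh ryv oulu jbj xgfxh zccj abzua cir bpkhh oxg mwxji wsvgu
Hunk 2: at line 8 remove [cir,bpkhh] add [xetn] -> 12 lines: juqpa nrh ryv oulu jbj xgfxh zccj abzua xetn oxg mwxji wsvgu
Hunk 3: at line 7 remove [abzua] add [lniy,ztsx,zfoo] -> 14 lines: juqpa nrh ryv oulu jbj xgfxh zccj lniy ztsx zfoo xetn oxg mwxji wsvgu
Final line count: 14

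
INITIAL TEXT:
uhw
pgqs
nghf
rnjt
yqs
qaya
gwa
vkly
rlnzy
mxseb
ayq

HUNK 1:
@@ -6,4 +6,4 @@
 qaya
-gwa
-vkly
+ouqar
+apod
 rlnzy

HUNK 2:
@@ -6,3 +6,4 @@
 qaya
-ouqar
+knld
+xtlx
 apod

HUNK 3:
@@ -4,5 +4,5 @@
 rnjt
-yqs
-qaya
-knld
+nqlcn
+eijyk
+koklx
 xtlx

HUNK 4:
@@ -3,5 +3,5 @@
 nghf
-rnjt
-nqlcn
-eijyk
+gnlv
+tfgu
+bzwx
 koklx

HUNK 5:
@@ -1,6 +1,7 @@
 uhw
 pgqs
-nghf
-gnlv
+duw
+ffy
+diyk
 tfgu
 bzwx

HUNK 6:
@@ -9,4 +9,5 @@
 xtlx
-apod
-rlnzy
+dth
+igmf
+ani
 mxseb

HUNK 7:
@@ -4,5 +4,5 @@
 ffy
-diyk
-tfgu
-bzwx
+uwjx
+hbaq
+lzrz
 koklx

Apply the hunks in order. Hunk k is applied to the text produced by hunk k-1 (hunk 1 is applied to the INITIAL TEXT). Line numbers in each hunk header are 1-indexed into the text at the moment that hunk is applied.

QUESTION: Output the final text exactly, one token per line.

Answer: uhw
pgqs
duw
ffy
uwjx
hbaq
lzrz
koklx
xtlx
dth
igmf
ani
mxseb
ayq

Derivation:
Hunk 1: at line 6 remove [gwa,vkly] add [ouqar,apod] -> 11 lines: uhw pgqs nghf rnjt yqs qaya ouqar apod rlnzy mxseb ayq
Hunk 2: at line 6 remove [ouqar] add [knld,xtlx] -> 12 lines: uhw pgqs nghf rnjt yqs qaya knld xtlx apod rlnzy mxseb ayq
Hunk 3: at line 4 remove [yqs,qaya,knld] add [nqlcn,eijyk,koklx] -> 12 lines: uhw pgqs nghf rnjt nqlcn eijyk koklx xtlx apod rlnzy mxseb ayq
Hunk 4: at line 3 remove [rnjt,nqlcn,eijyk] add [gnlv,tfgu,bzwx] -> 12 lines: uhw pgqs nghf gnlv tfgu bzwx koklx xtlx apod rlnzy mxseb ayq
Hunk 5: at line 1 remove [nghf,gnlv] add [duw,ffy,diyk] -> 13 lines: uhw pgqs duw ffy diyk tfgu bzwx koklx xtlx apod rlnzy mxseb ayq
Hunk 6: at line 9 remove [apod,rlnzy] add [dth,igmf,ani] -> 14 lines: uhw pgqs duw ffy diyk tfgu bzwx koklx xtlx dth igmf ani mxseb ayq
Hunk 7: at line 4 remove [diyk,tfgu,bzwx] add [uwjx,hbaq,lzrz] -> 14 lines: uhw pgqs duw ffy uwjx hbaq lzrz koklx xtlx dth igmf ani mxseb ayq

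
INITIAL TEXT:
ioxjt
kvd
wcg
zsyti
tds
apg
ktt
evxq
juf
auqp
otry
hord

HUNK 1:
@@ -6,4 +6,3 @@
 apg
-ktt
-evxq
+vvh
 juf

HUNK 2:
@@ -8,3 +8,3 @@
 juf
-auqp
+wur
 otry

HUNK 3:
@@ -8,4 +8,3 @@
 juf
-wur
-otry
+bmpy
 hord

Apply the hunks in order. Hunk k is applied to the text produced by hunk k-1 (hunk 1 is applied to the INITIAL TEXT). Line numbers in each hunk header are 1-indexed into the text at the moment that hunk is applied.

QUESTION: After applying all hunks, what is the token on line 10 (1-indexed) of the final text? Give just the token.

Answer: hord

Derivation:
Hunk 1: at line 6 remove [ktt,evxq] add [vvh] -> 11 lines: ioxjt kvd wcg zsyti tds apg vvh juf auqp otry hord
Hunk 2: at line 8 remove [auqp] add [wur] -> 11 lines: ioxjt kvd wcg zsyti tds apg vvh juf wur otry hord
Hunk 3: at line 8 remove [wur,otry] add [bmpy] -> 10 lines: ioxjt kvd wcg zsyti tds apg vvh juf bmpy hord
Final line 10: hord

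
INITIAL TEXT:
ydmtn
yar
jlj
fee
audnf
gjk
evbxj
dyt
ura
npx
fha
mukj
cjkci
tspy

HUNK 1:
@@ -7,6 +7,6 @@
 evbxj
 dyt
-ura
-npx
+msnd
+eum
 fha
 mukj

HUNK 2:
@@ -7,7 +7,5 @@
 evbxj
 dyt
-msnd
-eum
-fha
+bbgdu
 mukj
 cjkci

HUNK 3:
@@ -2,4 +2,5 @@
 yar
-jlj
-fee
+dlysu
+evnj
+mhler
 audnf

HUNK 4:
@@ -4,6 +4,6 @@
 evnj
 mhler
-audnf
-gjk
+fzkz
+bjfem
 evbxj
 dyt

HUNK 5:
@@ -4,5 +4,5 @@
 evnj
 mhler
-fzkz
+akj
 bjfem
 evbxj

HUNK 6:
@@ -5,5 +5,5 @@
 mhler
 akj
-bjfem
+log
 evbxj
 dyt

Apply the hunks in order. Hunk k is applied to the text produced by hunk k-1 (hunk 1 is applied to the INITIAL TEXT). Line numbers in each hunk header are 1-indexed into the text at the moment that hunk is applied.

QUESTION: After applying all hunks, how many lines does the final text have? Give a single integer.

Hunk 1: at line 7 remove [ura,npx] add [msnd,eum] -> 14 lines: ydmtn yar jlj fee audnf gjk evbxj dyt msnd eum fha mukj cjkci tspy
Hunk 2: at line 7 remove [msnd,eum,fha] add [bbgdu] -> 12 lines: ydmtn yar jlj fee audnf gjk evbxj dyt bbgdu mukj cjkci tspy
Hunk 3: at line 2 remove [jlj,fee] add [dlysu,evnj,mhler] -> 13 lines: ydmtn yar dlysu evnj mhler audnf gjk evbxj dyt bbgdu mukj cjkci tspy
Hunk 4: at line 4 remove [audnf,gjk] add [fzkz,bjfem] -> 13 lines: ydmtn yar dlysu evnj mhler fzkz bjfem evbxj dyt bbgdu mukj cjkci tspy
Hunk 5: at line 4 remove [fzkz] add [akj] -> 13 lines: ydmtn yar dlysu evnj mhler akj bjfem evbxj dyt bbgdu mukj cjkci tspy
Hunk 6: at line 5 remove [bjfem] add [log] -> 13 lines: ydmtn yar dlysu evnj mhler akj log evbxj dyt bbgdu mukj cjkci tspy
Final line count: 13

Answer: 13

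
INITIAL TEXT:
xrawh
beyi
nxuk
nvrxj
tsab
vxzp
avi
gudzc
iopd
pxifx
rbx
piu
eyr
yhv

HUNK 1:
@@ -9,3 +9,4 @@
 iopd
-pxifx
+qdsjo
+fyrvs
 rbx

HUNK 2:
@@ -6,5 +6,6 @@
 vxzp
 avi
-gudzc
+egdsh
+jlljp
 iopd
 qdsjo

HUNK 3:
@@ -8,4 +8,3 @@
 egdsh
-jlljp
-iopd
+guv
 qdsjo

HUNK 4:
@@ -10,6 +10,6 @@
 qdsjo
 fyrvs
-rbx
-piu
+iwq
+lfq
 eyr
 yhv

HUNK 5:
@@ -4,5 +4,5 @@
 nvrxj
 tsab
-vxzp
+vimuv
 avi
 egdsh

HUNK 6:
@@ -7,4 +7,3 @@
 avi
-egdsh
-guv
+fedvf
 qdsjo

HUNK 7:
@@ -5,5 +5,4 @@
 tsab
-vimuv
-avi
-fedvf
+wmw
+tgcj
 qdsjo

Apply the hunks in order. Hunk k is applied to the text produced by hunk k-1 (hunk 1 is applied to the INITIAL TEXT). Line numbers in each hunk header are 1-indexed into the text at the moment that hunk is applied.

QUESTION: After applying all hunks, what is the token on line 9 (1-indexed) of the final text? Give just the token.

Answer: fyrvs

Derivation:
Hunk 1: at line 9 remove [pxifx] add [qdsjo,fyrvs] -> 15 lines: xrawh beyi nxuk nvrxj tsab vxzp avi gudzc iopd qdsjo fyrvs rbx piu eyr yhv
Hunk 2: at line 6 remove [gudzc] add [egdsh,jlljp] -> 16 lines: xrawh beyi nxuk nvrxj tsab vxzp avi egdsh jlljp iopd qdsjo fyrvs rbx piu eyr yhv
Hunk 3: at line 8 remove [jlljp,iopd] add [guv] -> 15 lines: xrawh beyi nxuk nvrxj tsab vxzp avi egdsh guv qdsjo fyrvs rbx piu eyr yhv
Hunk 4: at line 10 remove [rbx,piu] add [iwq,lfq] -> 15 lines: xrawh beyi nxuk nvrxj tsab vxzp avi egdsh guv qdsjo fyrvs iwq lfq eyr yhv
Hunk 5: at line 4 remove [vxzp] add [vimuv] -> 15 lines: xrawh beyi nxuk nvrxj tsab vimuv avi egdsh guv qdsjo fyrvs iwq lfq eyr yhv
Hunk 6: at line 7 remove [egdsh,guv] add [fedvf] -> 14 lines: xrawh beyi nxuk nvrxj tsab vimuv avi fedvf qdsjo fyrvs iwq lfq eyr yhv
Hunk 7: at line 5 remove [vimuv,avi,fedvf] add [wmw,tgcj] -> 13 lines: xrawh beyi nxuk nvrxj tsab wmw tgcj qdsjo fyrvs iwq lfq eyr yhv
Final line 9: fyrvs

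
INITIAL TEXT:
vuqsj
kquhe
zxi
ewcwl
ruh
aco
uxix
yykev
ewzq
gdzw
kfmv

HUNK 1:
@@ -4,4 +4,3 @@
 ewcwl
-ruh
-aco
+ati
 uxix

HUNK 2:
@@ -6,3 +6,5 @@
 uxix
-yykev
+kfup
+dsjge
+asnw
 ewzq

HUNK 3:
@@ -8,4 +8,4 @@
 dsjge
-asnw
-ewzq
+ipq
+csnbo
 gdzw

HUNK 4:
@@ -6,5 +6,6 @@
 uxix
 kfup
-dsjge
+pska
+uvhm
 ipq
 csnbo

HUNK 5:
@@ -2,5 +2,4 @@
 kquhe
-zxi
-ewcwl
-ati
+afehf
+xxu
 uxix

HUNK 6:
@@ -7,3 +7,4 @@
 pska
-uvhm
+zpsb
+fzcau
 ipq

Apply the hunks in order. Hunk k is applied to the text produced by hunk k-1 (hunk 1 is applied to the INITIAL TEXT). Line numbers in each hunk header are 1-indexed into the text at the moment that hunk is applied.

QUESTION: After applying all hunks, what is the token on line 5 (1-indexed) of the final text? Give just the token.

Hunk 1: at line 4 remove [ruh,aco] add [ati] -> 10 lines: vuqsj kquhe zxi ewcwl ati uxix yykev ewzq gdzw kfmv
Hunk 2: at line 6 remove [yykev] add [kfup,dsjge,asnw] -> 12 lines: vuqsj kquhe zxi ewcwl ati uxix kfup dsjge asnw ewzq gdzw kfmv
Hunk 3: at line 8 remove [asnw,ewzq] add [ipq,csnbo] -> 12 lines: vuqsj kquhe zxi ewcwl ati uxix kfup dsjge ipq csnbo gdzw kfmv
Hunk 4: at line 6 remove [dsjge] add [pska,uvhm] -> 13 lines: vuqsj kquhe zxi ewcwl ati uxix kfup pska uvhm ipq csnbo gdzw kfmv
Hunk 5: at line 2 remove [zxi,ewcwl,ati] add [afehf,xxu] -> 12 lines: vuqsj kquhe afehf xxu uxix kfup pska uvhm ipq csnbo gdzw kfmv
Hunk 6: at line 7 remove [uvhm] add [zpsb,fzcau] -> 13 lines: vuqsj kquhe afehf xxu uxix kfup pska zpsb fzcau ipq csnbo gdzw kfmv
Final line 5: uxix

Answer: uxix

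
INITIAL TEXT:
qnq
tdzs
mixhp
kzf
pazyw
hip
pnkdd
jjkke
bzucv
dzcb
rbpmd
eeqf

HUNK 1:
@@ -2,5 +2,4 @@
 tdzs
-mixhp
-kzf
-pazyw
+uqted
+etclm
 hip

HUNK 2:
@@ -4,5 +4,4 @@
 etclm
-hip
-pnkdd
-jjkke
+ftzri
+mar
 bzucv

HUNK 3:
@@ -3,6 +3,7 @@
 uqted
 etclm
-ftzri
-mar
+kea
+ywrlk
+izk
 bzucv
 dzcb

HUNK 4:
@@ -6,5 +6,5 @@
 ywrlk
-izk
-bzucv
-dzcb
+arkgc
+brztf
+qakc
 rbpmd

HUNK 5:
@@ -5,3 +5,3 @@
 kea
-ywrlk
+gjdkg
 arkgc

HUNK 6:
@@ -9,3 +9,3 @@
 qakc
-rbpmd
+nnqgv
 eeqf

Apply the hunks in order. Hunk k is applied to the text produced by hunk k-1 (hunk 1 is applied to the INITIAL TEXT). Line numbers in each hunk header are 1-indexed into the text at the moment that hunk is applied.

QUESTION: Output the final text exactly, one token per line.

Answer: qnq
tdzs
uqted
etclm
kea
gjdkg
arkgc
brztf
qakc
nnqgv
eeqf

Derivation:
Hunk 1: at line 2 remove [mixhp,kzf,pazyw] add [uqted,etclm] -> 11 lines: qnq tdzs uqted etclm hip pnkdd jjkke bzucv dzcb rbpmd eeqf
Hunk 2: at line 4 remove [hip,pnkdd,jjkke] add [ftzri,mar] -> 10 lines: qnq tdzs uqted etclm ftzri mar bzucv dzcb rbpmd eeqf
Hunk 3: at line 3 remove [ftzri,mar] add [kea,ywrlk,izk] -> 11 lines: qnq tdzs uqted etclm kea ywrlk izk bzucv dzcb rbpmd eeqf
Hunk 4: at line 6 remove [izk,bzucv,dzcb] add [arkgc,brztf,qakc] -> 11 lines: qnq tdzs uqted etclm kea ywrlk arkgc brztf qakc rbpmd eeqf
Hunk 5: at line 5 remove [ywrlk] add [gjdkg] -> 11 lines: qnq tdzs uqted etclm kea gjdkg arkgc brztf qakc rbpmd eeqf
Hunk 6: at line 9 remove [rbpmd] add [nnqgv] -> 11 lines: qnq tdzs uqted etclm kea gjdkg arkgc brztf qakc nnqgv eeqf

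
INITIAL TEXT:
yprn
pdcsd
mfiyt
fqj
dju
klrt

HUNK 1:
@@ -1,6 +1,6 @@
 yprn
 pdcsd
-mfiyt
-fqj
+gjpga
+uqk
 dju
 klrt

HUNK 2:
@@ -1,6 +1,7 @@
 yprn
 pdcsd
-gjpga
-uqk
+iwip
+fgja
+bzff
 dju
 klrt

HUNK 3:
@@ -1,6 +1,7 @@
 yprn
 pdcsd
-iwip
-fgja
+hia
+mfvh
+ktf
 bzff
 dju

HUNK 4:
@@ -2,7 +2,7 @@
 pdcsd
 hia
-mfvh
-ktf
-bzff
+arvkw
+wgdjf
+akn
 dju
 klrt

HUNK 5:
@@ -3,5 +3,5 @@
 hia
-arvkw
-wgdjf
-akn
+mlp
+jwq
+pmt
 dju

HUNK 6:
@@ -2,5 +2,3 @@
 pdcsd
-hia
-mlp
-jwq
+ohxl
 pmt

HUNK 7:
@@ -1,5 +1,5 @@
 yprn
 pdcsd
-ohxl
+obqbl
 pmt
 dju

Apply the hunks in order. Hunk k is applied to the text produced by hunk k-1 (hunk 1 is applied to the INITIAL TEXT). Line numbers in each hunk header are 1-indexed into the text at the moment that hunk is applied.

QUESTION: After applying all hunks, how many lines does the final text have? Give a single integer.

Answer: 6

Derivation:
Hunk 1: at line 1 remove [mfiyt,fqj] add [gjpga,uqk] -> 6 lines: yprn pdcsd gjpga uqk dju klrt
Hunk 2: at line 1 remove [gjpga,uqk] add [iwip,fgja,bzff] -> 7 lines: yprn pdcsd iwip fgja bzff dju klrt
Hunk 3: at line 1 remove [iwip,fgja] add [hia,mfvh,ktf] -> 8 lines: yprn pdcsd hia mfvh ktf bzff dju klrt
Hunk 4: at line 2 remove [mfvh,ktf,bzff] add [arvkw,wgdjf,akn] -> 8 lines: yprn pdcsd hia arvkw wgdjf akn dju klrt
Hunk 5: at line 3 remove [arvkw,wgdjf,akn] add [mlp,jwq,pmt] -> 8 lines: yprn pdcsd hia mlp jwq pmt dju klrt
Hunk 6: at line 2 remove [hia,mlp,jwq] add [ohxl] -> 6 lines: yprn pdcsd ohxl pmt dju klrt
Hunk 7: at line 1 remove [ohxl] add [obqbl] -> 6 lines: yprn pdcsd obqbl pmt dju klrt
Final line count: 6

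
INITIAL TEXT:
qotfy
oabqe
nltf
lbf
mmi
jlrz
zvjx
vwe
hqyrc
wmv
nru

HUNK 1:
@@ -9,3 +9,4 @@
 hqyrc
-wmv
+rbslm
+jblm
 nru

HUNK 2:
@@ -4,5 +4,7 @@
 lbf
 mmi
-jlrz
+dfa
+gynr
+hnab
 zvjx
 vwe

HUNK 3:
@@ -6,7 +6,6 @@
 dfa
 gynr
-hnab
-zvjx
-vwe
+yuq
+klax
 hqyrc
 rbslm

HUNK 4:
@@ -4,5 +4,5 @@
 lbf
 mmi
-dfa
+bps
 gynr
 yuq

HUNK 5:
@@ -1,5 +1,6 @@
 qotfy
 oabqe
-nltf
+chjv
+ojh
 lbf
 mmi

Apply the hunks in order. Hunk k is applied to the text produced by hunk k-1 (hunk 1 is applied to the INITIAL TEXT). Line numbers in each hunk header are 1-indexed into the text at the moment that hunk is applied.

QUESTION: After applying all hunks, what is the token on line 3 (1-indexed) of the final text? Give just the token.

Answer: chjv

Derivation:
Hunk 1: at line 9 remove [wmv] add [rbslm,jblm] -> 12 lines: qotfy oabqe nltf lbf mmi jlrz zvjx vwe hqyrc rbslm jblm nru
Hunk 2: at line 4 remove [jlrz] add [dfa,gynr,hnab] -> 14 lines: qotfy oabqe nltf lbf mmi dfa gynr hnab zvjx vwe hqyrc rbslm jblm nru
Hunk 3: at line 6 remove [hnab,zvjx,vwe] add [yuq,klax] -> 13 lines: qotfy oabqe nltf lbf mmi dfa gynr yuq klax hqyrc rbslm jblm nru
Hunk 4: at line 4 remove [dfa] add [bps] -> 13 lines: qotfy oabqe nltf lbf mmi bps gynr yuq klax hqyrc rbslm jblm nru
Hunk 5: at line 1 remove [nltf] add [chjv,ojh] -> 14 lines: qotfy oabqe chjv ojh lbf mmi bps gynr yuq klax hqyrc rbslm jblm nru
Final line 3: chjv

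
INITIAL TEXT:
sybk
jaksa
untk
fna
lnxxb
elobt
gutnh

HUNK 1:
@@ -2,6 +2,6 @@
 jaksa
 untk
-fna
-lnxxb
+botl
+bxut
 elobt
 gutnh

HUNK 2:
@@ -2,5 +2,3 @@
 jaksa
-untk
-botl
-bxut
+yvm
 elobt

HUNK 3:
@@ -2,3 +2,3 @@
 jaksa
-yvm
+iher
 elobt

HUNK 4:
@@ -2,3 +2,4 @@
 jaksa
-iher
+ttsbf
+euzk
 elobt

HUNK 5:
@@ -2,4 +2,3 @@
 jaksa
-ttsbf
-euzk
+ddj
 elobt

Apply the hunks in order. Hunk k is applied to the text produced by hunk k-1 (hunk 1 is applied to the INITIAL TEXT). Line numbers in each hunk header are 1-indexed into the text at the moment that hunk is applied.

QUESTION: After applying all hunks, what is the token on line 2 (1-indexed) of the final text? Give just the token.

Hunk 1: at line 2 remove [fna,lnxxb] add [botl,bxut] -> 7 lines: sybk jaksa untk botl bxut elobt gutnh
Hunk 2: at line 2 remove [untk,botl,bxut] add [yvm] -> 5 lines: sybk jaksa yvm elobt gutnh
Hunk 3: at line 2 remove [yvm] add [iher] -> 5 lines: sybk jaksa iher elobt gutnh
Hunk 4: at line 2 remove [iher] add [ttsbf,euzk] -> 6 lines: sybk jaksa ttsbf euzk elobt gutnh
Hunk 5: at line 2 remove [ttsbf,euzk] add [ddj] -> 5 lines: sybk jaksa ddj elobt gutnh
Final line 2: jaksa

Answer: jaksa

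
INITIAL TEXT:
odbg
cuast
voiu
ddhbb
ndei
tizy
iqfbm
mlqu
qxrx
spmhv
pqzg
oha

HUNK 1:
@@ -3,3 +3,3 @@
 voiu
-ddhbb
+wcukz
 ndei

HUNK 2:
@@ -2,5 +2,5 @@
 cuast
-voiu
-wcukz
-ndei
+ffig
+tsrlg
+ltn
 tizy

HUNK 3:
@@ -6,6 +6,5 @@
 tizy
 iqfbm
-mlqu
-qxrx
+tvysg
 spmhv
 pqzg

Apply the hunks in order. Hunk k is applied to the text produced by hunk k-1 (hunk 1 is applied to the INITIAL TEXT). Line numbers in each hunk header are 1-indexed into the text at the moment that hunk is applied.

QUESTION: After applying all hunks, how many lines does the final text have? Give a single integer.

Hunk 1: at line 3 remove [ddhbb] add [wcukz] -> 12 lines: odbg cuast voiu wcukz ndei tizy iqfbm mlqu qxrx spmhv pqzg oha
Hunk 2: at line 2 remove [voiu,wcukz,ndei] add [ffig,tsrlg,ltn] -> 12 lines: odbg cuast ffig tsrlg ltn tizy iqfbm mlqu qxrx spmhv pqzg oha
Hunk 3: at line 6 remove [mlqu,qxrx] add [tvysg] -> 11 lines: odbg cuast ffig tsrlg ltn tizy iqfbm tvysg spmhv pqzg oha
Final line count: 11

Answer: 11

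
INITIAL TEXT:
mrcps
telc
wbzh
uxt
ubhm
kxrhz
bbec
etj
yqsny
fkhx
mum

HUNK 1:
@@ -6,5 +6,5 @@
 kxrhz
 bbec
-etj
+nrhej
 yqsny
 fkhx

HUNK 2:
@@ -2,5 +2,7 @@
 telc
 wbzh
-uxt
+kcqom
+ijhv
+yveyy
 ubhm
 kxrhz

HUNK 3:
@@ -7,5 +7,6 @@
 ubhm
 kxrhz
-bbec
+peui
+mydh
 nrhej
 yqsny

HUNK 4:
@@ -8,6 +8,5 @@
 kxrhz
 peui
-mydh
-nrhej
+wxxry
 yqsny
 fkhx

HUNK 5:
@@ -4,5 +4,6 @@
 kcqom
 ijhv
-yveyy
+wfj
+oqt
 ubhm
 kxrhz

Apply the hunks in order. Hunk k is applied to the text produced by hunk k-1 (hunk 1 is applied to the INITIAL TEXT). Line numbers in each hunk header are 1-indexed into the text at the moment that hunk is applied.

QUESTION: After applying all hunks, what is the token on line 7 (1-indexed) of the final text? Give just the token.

Answer: oqt

Derivation:
Hunk 1: at line 6 remove [etj] add [nrhej] -> 11 lines: mrcps telc wbzh uxt ubhm kxrhz bbec nrhej yqsny fkhx mum
Hunk 2: at line 2 remove [uxt] add [kcqom,ijhv,yveyy] -> 13 lines: mrcps telc wbzh kcqom ijhv yveyy ubhm kxrhz bbec nrhej yqsny fkhx mum
Hunk 3: at line 7 remove [bbec] add [peui,mydh] -> 14 lines: mrcps telc wbzh kcqom ijhv yveyy ubhm kxrhz peui mydh nrhej yqsny fkhx mum
Hunk 4: at line 8 remove [mydh,nrhej] add [wxxry] -> 13 lines: mrcps telc wbzh kcqom ijhv yveyy ubhm kxrhz peui wxxry yqsny fkhx mum
Hunk 5: at line 4 remove [yveyy] add [wfj,oqt] -> 14 lines: mrcps telc wbzh kcqom ijhv wfj oqt ubhm kxrhz peui wxxry yqsny fkhx mum
Final line 7: oqt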